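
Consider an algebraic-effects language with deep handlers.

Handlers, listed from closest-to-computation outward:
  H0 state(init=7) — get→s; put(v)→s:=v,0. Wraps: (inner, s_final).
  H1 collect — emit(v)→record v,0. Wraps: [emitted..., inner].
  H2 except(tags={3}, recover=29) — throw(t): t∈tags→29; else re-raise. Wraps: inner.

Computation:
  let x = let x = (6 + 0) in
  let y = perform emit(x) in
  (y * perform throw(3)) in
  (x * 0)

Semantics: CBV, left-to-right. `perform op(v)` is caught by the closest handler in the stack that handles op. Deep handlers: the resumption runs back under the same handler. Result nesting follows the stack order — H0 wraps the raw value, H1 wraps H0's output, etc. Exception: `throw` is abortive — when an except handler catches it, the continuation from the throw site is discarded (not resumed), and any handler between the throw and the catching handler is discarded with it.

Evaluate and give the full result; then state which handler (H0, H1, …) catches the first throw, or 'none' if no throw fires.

Answer: 29 ; first throw caught by: H2

Evaluation trace:
emit(6) @ H1 ⇒ out+=6
throw(3) @ H2 caught ⇒ 29
= 29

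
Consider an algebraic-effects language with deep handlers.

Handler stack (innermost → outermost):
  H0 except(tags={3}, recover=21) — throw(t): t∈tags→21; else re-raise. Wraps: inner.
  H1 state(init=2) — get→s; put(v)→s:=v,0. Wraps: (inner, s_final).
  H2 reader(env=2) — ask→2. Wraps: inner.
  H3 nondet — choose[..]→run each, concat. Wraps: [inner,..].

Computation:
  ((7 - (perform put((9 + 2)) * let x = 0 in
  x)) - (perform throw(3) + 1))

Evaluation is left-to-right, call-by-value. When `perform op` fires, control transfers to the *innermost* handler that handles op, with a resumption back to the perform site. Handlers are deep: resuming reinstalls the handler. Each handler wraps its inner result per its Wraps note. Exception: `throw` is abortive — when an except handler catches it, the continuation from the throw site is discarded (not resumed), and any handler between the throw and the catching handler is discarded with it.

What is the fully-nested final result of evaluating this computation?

Working:
put(11) @ H1 ⇒ s:=11
throw(3) @ H0 caught ⇒ 21
H1 returns (21, 11)
H2 returns (21, 11)
H3 returns [(21, 11)]
= [(21, 11)]

Answer: [(21, 11)]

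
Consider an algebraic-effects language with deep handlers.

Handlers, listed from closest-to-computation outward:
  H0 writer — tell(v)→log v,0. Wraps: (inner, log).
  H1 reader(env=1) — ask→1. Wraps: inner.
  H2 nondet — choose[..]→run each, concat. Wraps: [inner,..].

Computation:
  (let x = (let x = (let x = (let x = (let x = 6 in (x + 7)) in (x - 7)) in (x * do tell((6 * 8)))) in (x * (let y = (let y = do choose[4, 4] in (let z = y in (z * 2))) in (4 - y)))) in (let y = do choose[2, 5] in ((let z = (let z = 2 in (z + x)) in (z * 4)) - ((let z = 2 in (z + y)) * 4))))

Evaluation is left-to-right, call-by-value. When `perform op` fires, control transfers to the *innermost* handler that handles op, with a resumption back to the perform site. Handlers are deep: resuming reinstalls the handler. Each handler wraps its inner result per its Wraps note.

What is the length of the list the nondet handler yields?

Answer: 4

Evaluation trace:
tell(48) @ H0 ⇒ log+=48
choose[4, 4] @ H2
  branch[0] choose=4:
    choose[2, 5] @ H2
      branch[0] choose=2:
        H0 returns (-8, (48))
        H1 returns (-8, (48))
        H2 returns [(-8, (48))]
      branch[1] choose=5:
        H0 returns (-20, (48))
        H1 returns (-20, (48))
        H2 returns [(-20, (48))]
  branch[1] choose=4:
    choose[2, 5] @ H2
      branch[0] choose=2:
        H0 returns (-8, (48))
        H1 returns (-8, (48))
        H2 returns [(-8, (48))]
      branch[1] choose=5:
        H0 returns (-20, (48))
        H1 returns (-20, (48))
        H2 returns [(-20, (48))]
= [(-8, (48)), (-20, (48)), (-8, (48)), (-20, (48))]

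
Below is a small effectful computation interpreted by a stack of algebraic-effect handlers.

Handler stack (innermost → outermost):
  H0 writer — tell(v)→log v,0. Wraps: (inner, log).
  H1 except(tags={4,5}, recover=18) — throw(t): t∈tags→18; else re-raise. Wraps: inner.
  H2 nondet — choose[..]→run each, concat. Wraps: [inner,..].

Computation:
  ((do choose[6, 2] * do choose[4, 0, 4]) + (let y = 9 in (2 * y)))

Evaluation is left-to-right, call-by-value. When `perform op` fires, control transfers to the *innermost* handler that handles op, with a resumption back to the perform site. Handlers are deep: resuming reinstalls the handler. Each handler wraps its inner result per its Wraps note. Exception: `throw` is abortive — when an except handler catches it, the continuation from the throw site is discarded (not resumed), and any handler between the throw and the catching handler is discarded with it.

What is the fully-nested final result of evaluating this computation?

Step-by-step:
choose[6, 2] @ H2
  branch[0] choose=6:
    choose[4, 0, 4] @ H2
      branch[0] choose=4:
        H0 returns (42, ())
        H1 returns (42, ())
        H2 returns [(42, ())]
      branch[1] choose=0:
        H0 returns (18, ())
        H1 returns (18, ())
        H2 returns [(18, ())]
      branch[2] choose=4:
        H0 returns (42, ())
        H1 returns (42, ())
        H2 returns [(42, ())]
  branch[1] choose=2:
    choose[4, 0, 4] @ H2
      branch[0] choose=4:
        H0 returns (26, ())
        H1 returns (26, ())
        H2 returns [(26, ())]
      branch[1] choose=0:
        H0 returns (18, ())
        H1 returns (18, ())
        H2 returns [(18, ())]
      branch[2] choose=4:
        H0 returns (26, ())
        H1 returns (26, ())
        H2 returns [(26, ())]
= [(42, ()), (18, ()), (42, ()), (26, ()), (18, ()), (26, ())]

Answer: [(42, ()), (18, ()), (42, ()), (26, ()), (18, ()), (26, ())]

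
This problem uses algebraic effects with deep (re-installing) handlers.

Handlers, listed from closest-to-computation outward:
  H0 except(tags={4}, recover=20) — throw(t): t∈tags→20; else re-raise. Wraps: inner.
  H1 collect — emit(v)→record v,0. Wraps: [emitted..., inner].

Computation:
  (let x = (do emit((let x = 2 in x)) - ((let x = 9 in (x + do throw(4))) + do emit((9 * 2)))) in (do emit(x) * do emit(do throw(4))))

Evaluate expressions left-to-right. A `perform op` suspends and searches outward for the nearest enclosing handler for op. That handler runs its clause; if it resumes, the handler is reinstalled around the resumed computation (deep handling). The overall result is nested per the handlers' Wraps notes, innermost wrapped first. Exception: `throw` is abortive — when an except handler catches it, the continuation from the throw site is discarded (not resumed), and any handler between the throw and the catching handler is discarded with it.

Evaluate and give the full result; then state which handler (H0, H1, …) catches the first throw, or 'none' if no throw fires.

Answer: [2, 20] ; first throw caught by: H0

Step-by-step:
emit(2) @ H1 ⇒ out+=2
throw(4) @ H0 caught ⇒ 20
H1 returns [2, 20]
= [2, 20]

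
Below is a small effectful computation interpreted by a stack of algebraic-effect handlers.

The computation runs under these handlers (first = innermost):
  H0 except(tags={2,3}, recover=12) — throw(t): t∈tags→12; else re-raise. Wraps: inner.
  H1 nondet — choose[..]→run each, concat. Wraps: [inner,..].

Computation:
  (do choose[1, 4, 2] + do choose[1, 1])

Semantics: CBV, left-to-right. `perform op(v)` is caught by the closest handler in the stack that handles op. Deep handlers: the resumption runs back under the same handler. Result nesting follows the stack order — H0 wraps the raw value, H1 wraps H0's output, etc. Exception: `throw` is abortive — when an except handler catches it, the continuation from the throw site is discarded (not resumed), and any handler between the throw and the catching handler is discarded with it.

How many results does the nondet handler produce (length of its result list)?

Answer: 6

Evaluation trace:
choose[1, 4, 2] @ H1
  branch[0] choose=1:
    choose[1, 1] @ H1
      branch[0] choose=1:
        H0 returns 2
        H1 returns [2]
      branch[1] choose=1:
        H0 returns 2
        H1 returns [2]
  branch[1] choose=4:
    choose[1, 1] @ H1
      branch[0] choose=1:
        H0 returns 5
        H1 returns [5]
      branch[1] choose=1:
        H0 returns 5
        H1 returns [5]
  branch[2] choose=2:
    choose[1, 1] @ H1
      branch[0] choose=1:
        H0 returns 3
        H1 returns [3]
      branch[1] choose=1:
        H0 returns 3
        H1 returns [3]
= [2, 2, 5, 5, 3, 3]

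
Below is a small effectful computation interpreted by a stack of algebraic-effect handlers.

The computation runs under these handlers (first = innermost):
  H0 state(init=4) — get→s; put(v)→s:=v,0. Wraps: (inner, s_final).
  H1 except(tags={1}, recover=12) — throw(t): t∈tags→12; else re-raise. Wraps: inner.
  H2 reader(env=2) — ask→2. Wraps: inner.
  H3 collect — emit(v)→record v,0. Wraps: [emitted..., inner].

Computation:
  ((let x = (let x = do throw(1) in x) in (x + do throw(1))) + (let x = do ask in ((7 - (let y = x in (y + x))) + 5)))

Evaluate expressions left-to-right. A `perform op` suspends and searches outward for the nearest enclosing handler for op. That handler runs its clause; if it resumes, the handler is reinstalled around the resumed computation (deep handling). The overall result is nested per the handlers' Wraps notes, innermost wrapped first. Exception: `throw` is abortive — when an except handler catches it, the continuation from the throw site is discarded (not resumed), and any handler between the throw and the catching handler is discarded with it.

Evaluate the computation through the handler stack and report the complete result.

Answer: [12]

Evaluation trace:
throw(1) @ H1 caught ⇒ 12
H2 returns 12
H3 returns [12]
= [12]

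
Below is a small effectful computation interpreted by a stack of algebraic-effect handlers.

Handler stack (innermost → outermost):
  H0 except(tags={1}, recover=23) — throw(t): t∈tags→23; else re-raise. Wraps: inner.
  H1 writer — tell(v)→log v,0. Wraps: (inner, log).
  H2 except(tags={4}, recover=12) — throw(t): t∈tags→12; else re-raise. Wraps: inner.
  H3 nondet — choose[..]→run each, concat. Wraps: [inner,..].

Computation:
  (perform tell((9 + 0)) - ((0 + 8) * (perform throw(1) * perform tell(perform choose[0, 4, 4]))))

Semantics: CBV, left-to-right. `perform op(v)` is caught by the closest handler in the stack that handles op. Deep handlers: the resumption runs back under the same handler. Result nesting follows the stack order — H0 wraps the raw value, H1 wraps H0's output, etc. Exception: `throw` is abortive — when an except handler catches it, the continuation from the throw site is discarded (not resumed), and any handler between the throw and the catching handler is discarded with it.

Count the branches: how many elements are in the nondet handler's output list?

Step-by-step:
tell(9) @ H1 ⇒ log+=9
throw(1) @ H0 caught ⇒ 23
H1 returns (23, (9))
H2 returns (23, (9))
H3 returns [(23, (9))]
= [(23, (9))]

Answer: 1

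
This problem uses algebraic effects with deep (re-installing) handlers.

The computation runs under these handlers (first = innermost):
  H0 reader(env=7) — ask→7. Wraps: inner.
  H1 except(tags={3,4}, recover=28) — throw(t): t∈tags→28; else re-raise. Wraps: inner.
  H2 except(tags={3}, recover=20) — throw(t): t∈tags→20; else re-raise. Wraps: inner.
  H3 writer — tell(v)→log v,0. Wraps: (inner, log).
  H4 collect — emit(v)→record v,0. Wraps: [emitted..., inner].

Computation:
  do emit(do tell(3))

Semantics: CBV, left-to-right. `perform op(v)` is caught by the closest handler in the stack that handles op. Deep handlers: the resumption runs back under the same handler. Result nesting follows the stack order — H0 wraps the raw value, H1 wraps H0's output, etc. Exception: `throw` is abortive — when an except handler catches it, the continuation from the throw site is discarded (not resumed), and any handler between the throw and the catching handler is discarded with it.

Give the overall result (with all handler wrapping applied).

Answer: [0, (0, (3))]

Step-by-step:
tell(3) @ H3 ⇒ log+=3
emit(0) @ H4 ⇒ out+=0
H0 returns 0
H1 returns 0
H2 returns 0
H3 returns (0, (3))
H4 returns [0, (0, (3))]
= [0, (0, (3))]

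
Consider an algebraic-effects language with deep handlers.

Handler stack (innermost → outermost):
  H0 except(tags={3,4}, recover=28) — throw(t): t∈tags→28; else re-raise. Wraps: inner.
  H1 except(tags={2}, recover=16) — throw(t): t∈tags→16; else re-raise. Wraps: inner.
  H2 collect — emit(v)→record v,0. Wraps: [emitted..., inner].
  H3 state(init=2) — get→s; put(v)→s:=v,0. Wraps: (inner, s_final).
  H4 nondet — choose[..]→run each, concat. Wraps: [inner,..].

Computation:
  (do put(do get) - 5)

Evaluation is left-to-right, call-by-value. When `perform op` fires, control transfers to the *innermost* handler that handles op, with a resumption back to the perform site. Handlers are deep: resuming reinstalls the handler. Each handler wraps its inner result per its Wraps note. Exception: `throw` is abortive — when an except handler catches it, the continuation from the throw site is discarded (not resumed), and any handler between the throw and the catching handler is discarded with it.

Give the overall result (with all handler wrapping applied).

Evaluation trace:
get @ H3 ⇒ 2
put(2) @ H3 ⇒ s:=2
H0 returns -5
H1 returns -5
H2 returns [-5]
H3 returns ([-5], 2)
H4 returns [([-5], 2)]
= [([-5], 2)]

Answer: [([-5], 2)]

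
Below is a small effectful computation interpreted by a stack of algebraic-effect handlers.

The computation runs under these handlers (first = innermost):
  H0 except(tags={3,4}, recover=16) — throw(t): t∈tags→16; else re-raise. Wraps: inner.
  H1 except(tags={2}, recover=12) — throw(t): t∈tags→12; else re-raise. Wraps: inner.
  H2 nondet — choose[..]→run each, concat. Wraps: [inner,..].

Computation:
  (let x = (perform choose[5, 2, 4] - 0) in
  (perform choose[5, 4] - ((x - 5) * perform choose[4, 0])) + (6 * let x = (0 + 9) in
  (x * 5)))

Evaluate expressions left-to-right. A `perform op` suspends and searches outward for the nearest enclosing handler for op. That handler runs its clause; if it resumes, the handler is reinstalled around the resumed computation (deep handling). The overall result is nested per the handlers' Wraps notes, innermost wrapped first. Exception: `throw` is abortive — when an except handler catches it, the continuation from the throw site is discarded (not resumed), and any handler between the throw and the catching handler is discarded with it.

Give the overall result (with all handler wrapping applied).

Evaluation trace:
choose[5, 2, 4] @ H2
  branch[0] choose=5:
    choose[5, 4] @ H2
      branch[0] choose=5:
        choose[4, 0] @ H2
          branch[0] choose=4:
            H0 returns 275
            H1 returns 275
            H2 returns [275]
          branch[1] choose=0:
            H0 returns 275
            H1 returns 275
            H2 returns [275]
      branch[1] choose=4:
        choose[4, 0] @ H2
          branch[0] choose=4:
            H0 returns 274
            H1 returns 274
            H2 returns [274]
          branch[1] choose=0:
            H0 returns 274
            H1 returns 274
            H2 returns [274]
  branch[1] choose=2:
    choose[5, 4] @ H2
      branch[0] choose=5:
        choose[4, 0] @ H2
          branch[0] choose=4:
            H0 returns 287
            H1 returns 287
            H2 returns [287]
          branch[1] choose=0:
            H0 returns 275
            H1 returns 275
            H2 returns [275]
      branch[1] choose=4:
        choose[4, 0] @ H2
          branch[0] choose=4:
            H0 returns 286
            H1 returns 286
            H2 returns [286]
          branch[1] choose=0:
            H0 returns 274
            H1 returns 274
            H2 returns [274]
  branch[2] choose=4:
    choose[5, 4] @ H2
      branch[0] choose=5:
        choose[4, 0] @ H2
          branch[0] choose=4:
            H0 returns 279
            H1 returns 279
            H2 returns [279]
          branch[1] choose=0:
            H0 returns 275
            H1 returns 275
            H2 returns [275]
      branch[1] choose=4:
        choose[4, 0] @ H2
          branch[0] choose=4:
            H0 returns 278
            H1 returns 278
            H2 returns [278]
          branch[1] choose=0:
            H0 returns 274
            H1 returns 274
            H2 returns [274]
= [275, 275, 274, 274, 287, 275, 286, 274, 279, 275, 278, 274]

Answer: [275, 275, 274, 274, 287, 275, 286, 274, 279, 275, 278, 274]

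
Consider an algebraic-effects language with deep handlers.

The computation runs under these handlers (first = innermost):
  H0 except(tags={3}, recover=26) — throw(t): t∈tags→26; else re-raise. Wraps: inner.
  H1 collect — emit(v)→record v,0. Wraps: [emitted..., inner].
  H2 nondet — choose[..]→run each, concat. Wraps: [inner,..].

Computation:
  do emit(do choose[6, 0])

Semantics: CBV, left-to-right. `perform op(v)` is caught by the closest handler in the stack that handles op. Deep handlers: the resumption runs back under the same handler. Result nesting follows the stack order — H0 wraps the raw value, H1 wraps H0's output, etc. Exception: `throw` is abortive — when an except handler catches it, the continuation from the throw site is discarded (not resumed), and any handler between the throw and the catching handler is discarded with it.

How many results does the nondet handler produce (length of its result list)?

Working:
choose[6, 0] @ H2
  branch[0] choose=6:
    emit(6) @ H1 ⇒ out+=6
    H0 returns 0
    H1 returns [6, 0]
    H2 returns [[6, 0]]
  branch[1] choose=0:
    emit(0) @ H1 ⇒ out+=0
    H0 returns 0
    H1 returns [0, 0]
    H2 returns [[0, 0]]
= [[6, 0], [0, 0]]

Answer: 2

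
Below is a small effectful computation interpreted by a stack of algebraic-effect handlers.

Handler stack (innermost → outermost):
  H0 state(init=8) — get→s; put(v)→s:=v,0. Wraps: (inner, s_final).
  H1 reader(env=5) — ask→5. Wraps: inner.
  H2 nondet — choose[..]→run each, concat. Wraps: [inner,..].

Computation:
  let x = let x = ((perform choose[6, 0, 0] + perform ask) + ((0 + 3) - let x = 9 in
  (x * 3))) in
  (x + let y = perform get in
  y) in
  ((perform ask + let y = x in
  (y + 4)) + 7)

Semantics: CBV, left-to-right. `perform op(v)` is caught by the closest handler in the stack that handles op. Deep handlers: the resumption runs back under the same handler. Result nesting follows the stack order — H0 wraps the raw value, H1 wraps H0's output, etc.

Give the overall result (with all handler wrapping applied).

Answer: [(11, 8), (5, 8), (5, 8)]

Evaluation trace:
choose[6, 0, 0] @ H2
  branch[0] choose=6:
    ask @ H1 ⇒ 5
    get @ H0 ⇒ 8
    ask @ H1 ⇒ 5
    H0 returns (11, 8)
    H1 returns (11, 8)
    H2 returns [(11, 8)]
  branch[1] choose=0:
    ask @ H1 ⇒ 5
    get @ H0 ⇒ 8
    ask @ H1 ⇒ 5
    H0 returns (5, 8)
    H1 returns (5, 8)
    H2 returns [(5, 8)]
  branch[2] choose=0:
    ask @ H1 ⇒ 5
    get @ H0 ⇒ 8
    ask @ H1 ⇒ 5
    H0 returns (5, 8)
    H1 returns (5, 8)
    H2 returns [(5, 8)]
= [(11, 8), (5, 8), (5, 8)]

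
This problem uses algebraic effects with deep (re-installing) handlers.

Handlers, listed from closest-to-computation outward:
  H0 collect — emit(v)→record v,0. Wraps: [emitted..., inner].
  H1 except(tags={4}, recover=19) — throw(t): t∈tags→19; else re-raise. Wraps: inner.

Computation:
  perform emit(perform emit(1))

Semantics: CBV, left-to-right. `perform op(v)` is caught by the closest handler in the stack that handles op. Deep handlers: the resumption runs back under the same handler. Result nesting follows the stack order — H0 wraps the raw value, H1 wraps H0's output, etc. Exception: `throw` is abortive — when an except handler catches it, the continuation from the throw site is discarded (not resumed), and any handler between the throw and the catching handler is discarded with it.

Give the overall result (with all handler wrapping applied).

Answer: [1, 0, 0]

Step-by-step:
emit(1) @ H0 ⇒ out+=1
emit(0) @ H0 ⇒ out+=0
H0 returns [1, 0, 0]
H1 returns [1, 0, 0]
= [1, 0, 0]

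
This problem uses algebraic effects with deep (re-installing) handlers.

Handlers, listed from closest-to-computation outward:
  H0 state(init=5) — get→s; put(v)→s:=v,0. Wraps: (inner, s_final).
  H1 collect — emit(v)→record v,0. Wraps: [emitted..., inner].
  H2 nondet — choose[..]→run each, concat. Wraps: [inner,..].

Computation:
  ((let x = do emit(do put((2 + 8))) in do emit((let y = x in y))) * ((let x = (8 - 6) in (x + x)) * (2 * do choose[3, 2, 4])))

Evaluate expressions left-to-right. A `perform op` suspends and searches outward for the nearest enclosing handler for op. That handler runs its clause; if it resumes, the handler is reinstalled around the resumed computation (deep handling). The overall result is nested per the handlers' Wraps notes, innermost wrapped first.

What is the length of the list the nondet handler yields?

Step-by-step:
put(10) @ H0 ⇒ s:=10
emit(0) @ H1 ⇒ out+=0
emit(0) @ H1 ⇒ out+=0
choose[3, 2, 4] @ H2
  branch[0] choose=3:
    H0 returns (0, 10)
    H1 returns [0, 0, (0, 10)]
    H2 returns [[0, 0, (0, 10)]]
  branch[1] choose=2:
    H0 returns (0, 10)
    H1 returns [0, 0, (0, 10)]
    H2 returns [[0, 0, (0, 10)]]
  branch[2] choose=4:
    H0 returns (0, 10)
    H1 returns [0, 0, (0, 10)]
    H2 returns [[0, 0, (0, 10)]]
= [[0, 0, (0, 10)], [0, 0, (0, 10)], [0, 0, (0, 10)]]

Answer: 3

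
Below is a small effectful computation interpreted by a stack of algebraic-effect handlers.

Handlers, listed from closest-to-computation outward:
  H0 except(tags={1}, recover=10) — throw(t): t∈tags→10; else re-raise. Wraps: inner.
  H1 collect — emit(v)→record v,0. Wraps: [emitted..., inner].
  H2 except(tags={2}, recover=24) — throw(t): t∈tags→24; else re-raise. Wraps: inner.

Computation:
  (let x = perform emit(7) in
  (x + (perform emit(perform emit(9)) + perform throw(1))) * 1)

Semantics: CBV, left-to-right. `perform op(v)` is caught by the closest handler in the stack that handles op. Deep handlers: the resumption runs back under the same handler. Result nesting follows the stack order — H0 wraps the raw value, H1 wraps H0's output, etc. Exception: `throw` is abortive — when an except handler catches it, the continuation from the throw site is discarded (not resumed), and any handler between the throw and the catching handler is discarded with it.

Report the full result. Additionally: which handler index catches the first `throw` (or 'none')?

Evaluation trace:
emit(7) @ H1 ⇒ out+=7
emit(9) @ H1 ⇒ out+=9
emit(0) @ H1 ⇒ out+=0
throw(1) @ H0 caught ⇒ 10
H1 returns [7, 9, 0, 10]
H2 returns [7, 9, 0, 10]
= [7, 9, 0, 10]

Answer: [7, 9, 0, 10] ; first throw caught by: H0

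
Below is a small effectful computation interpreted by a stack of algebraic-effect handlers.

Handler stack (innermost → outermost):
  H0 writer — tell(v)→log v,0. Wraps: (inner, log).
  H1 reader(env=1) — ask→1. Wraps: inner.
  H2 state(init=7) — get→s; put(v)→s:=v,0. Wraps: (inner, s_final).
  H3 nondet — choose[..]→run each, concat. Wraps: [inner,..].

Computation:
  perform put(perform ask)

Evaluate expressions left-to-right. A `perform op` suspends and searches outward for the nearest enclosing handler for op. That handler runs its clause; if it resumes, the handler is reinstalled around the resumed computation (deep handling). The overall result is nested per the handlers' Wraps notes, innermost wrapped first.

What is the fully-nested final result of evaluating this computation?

Answer: [((0, ()), 1)]

Step-by-step:
ask @ H1 ⇒ 1
put(1) @ H2 ⇒ s:=1
H0 returns (0, ())
H1 returns (0, ())
H2 returns ((0, ()), 1)
H3 returns [((0, ()), 1)]
= [((0, ()), 1)]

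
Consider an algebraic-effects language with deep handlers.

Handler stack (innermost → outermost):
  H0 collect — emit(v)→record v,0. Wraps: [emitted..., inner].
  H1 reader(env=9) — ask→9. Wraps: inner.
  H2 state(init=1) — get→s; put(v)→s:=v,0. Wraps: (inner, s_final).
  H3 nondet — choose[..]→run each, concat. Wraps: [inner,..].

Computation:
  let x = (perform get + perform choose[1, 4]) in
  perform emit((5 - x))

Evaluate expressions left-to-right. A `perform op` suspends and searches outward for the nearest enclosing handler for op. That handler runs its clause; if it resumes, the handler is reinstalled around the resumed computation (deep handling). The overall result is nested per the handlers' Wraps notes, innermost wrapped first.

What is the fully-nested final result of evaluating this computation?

Evaluation trace:
get @ H2 ⇒ 1
choose[1, 4] @ H3
  branch[0] choose=1:
    emit(3) @ H0 ⇒ out+=3
    H0 returns [3, 0]
    H1 returns [3, 0]
    H2 returns ([3, 0], 1)
    H3 returns [([3, 0], 1)]
  branch[1] choose=4:
    emit(0) @ H0 ⇒ out+=0
    H0 returns [0, 0]
    H1 returns [0, 0]
    H2 returns ([0, 0], 1)
    H3 returns [([0, 0], 1)]
= [([3, 0], 1), ([0, 0], 1)]

Answer: [([3, 0], 1), ([0, 0], 1)]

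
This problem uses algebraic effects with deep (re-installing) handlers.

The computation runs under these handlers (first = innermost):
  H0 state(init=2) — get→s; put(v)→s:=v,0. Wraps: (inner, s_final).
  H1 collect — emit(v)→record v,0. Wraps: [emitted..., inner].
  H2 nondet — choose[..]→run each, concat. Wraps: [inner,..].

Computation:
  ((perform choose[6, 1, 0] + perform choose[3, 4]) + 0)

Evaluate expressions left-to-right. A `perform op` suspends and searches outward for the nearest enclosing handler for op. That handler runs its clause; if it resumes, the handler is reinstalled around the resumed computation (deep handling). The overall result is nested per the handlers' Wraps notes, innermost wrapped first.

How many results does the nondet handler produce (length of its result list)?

Answer: 6

Step-by-step:
choose[6, 1, 0] @ H2
  branch[0] choose=6:
    choose[3, 4] @ H2
      branch[0] choose=3:
        H0 returns (9, 2)
        H1 returns [(9, 2)]
        H2 returns [[(9, 2)]]
      branch[1] choose=4:
        H0 returns (10, 2)
        H1 returns [(10, 2)]
        H2 returns [[(10, 2)]]
  branch[1] choose=1:
    choose[3, 4] @ H2
      branch[0] choose=3:
        H0 returns (4, 2)
        H1 returns [(4, 2)]
        H2 returns [[(4, 2)]]
      branch[1] choose=4:
        H0 returns (5, 2)
        H1 returns [(5, 2)]
        H2 returns [[(5, 2)]]
  branch[2] choose=0:
    choose[3, 4] @ H2
      branch[0] choose=3:
        H0 returns (3, 2)
        H1 returns [(3, 2)]
        H2 returns [[(3, 2)]]
      branch[1] choose=4:
        H0 returns (4, 2)
        H1 returns [(4, 2)]
        H2 returns [[(4, 2)]]
= [[(9, 2)], [(10, 2)], [(4, 2)], [(5, 2)], [(3, 2)], [(4, 2)]]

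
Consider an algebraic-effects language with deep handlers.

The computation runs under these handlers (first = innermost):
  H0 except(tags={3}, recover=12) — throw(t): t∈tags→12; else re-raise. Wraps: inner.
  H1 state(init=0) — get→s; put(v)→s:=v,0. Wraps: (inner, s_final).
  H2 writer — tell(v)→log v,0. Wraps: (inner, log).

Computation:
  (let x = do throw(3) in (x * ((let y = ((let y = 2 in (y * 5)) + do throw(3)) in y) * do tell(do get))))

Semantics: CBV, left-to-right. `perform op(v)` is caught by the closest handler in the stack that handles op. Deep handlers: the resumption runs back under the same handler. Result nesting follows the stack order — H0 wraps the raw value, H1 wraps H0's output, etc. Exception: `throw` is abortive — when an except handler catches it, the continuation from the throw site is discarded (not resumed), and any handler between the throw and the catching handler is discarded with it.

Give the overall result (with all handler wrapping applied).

Evaluation trace:
throw(3) @ H0 caught ⇒ 12
H1 returns (12, 0)
H2 returns ((12, 0), ())
= ((12, 0), ())

Answer: ((12, 0), ())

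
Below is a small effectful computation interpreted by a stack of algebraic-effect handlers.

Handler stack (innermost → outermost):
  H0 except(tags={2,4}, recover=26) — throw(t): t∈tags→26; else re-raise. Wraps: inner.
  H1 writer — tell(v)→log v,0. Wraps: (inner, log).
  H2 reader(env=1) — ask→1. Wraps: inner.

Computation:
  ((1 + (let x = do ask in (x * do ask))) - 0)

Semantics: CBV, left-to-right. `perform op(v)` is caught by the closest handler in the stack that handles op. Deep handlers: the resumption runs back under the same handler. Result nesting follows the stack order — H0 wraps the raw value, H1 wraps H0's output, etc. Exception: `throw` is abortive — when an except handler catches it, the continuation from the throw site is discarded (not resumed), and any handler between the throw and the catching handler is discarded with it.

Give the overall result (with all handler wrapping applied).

Answer: (2, ())

Step-by-step:
ask @ H2 ⇒ 1
ask @ H2 ⇒ 1
H0 returns 2
H1 returns (2, ())
H2 returns (2, ())
= (2, ())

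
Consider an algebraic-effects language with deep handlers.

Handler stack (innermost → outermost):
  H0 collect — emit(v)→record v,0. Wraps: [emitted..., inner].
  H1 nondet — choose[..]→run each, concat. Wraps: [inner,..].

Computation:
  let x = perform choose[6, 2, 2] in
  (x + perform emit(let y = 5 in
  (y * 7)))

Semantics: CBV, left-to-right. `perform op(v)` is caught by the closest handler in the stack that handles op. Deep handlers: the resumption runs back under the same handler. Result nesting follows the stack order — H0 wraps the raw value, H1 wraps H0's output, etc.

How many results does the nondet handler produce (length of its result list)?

Evaluation trace:
choose[6, 2, 2] @ H1
  branch[0] choose=6:
    emit(35) @ H0 ⇒ out+=35
    H0 returns [35, 6]
    H1 returns [[35, 6]]
  branch[1] choose=2:
    emit(35) @ H0 ⇒ out+=35
    H0 returns [35, 2]
    H1 returns [[35, 2]]
  branch[2] choose=2:
    emit(35) @ H0 ⇒ out+=35
    H0 returns [35, 2]
    H1 returns [[35, 2]]
= [[35, 6], [35, 2], [35, 2]]

Answer: 3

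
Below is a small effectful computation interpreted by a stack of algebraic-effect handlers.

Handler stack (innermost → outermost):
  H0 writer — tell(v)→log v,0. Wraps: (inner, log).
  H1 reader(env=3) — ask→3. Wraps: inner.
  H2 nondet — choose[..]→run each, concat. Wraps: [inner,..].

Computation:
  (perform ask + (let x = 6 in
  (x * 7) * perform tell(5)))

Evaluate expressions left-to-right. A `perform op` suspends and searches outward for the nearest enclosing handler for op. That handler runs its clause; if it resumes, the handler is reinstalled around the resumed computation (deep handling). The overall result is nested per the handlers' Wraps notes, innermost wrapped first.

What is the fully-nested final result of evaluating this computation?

Answer: [(3, (5))]

Step-by-step:
ask @ H1 ⇒ 3
tell(5) @ H0 ⇒ log+=5
H0 returns (3, (5))
H1 returns (3, (5))
H2 returns [(3, (5))]
= [(3, (5))]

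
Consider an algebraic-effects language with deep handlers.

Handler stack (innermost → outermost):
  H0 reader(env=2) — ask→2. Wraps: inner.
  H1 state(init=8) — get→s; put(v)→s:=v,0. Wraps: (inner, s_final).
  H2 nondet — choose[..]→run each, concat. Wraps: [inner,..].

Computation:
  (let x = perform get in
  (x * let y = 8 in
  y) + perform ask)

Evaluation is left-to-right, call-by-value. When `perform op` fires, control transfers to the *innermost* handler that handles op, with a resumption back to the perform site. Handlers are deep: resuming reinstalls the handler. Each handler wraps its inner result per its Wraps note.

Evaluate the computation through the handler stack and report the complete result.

Answer: [(66, 8)]

Working:
get @ H1 ⇒ 8
ask @ H0 ⇒ 2
H0 returns 66
H1 returns (66, 8)
H2 returns [(66, 8)]
= [(66, 8)]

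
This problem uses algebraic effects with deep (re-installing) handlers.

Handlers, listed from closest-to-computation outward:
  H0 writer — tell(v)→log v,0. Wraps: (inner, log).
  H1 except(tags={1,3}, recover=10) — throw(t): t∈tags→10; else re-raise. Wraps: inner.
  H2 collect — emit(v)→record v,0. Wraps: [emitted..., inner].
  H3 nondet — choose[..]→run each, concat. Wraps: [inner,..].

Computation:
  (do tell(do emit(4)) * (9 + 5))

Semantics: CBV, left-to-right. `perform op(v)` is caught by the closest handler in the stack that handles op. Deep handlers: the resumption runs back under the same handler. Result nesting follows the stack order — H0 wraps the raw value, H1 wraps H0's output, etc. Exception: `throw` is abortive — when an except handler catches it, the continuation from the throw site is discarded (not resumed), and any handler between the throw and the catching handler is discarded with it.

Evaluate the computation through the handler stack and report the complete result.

Working:
emit(4) @ H2 ⇒ out+=4
tell(0) @ H0 ⇒ log+=0
H0 returns (0, (0))
H1 returns (0, (0))
H2 returns [4, (0, (0))]
H3 returns [[4, (0, (0))]]
= [[4, (0, (0))]]

Answer: [[4, (0, (0))]]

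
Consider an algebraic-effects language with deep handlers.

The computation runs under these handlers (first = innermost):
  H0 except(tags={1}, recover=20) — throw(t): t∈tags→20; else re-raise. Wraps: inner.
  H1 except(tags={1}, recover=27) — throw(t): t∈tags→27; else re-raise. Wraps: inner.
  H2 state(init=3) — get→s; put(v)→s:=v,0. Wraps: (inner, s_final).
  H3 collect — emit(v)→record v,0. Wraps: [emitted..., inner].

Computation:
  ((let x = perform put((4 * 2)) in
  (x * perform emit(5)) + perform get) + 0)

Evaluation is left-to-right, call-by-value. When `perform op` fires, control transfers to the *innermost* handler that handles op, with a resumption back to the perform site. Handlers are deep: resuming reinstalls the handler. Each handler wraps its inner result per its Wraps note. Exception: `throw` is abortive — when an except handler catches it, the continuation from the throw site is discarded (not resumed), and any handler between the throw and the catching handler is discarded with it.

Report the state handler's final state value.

Answer: 8

Working:
put(8) @ H2 ⇒ s:=8
emit(5) @ H3 ⇒ out+=5
get @ H2 ⇒ 8
H0 returns 8
H1 returns 8
H2 returns (8, 8)
H3 returns [5, (8, 8)]
= [5, (8, 8)]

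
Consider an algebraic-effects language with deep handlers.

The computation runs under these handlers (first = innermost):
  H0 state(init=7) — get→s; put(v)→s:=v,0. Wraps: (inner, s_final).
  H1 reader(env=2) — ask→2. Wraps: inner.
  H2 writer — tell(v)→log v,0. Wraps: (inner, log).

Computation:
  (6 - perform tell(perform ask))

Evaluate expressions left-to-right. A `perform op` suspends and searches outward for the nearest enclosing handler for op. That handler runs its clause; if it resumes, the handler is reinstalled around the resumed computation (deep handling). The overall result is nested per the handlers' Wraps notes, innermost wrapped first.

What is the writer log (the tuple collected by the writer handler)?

Answer: (2)

Working:
ask @ H1 ⇒ 2
tell(2) @ H2 ⇒ log+=2
H0 returns (6, 7)
H1 returns (6, 7)
H2 returns ((6, 7), (2))
= ((6, 7), (2))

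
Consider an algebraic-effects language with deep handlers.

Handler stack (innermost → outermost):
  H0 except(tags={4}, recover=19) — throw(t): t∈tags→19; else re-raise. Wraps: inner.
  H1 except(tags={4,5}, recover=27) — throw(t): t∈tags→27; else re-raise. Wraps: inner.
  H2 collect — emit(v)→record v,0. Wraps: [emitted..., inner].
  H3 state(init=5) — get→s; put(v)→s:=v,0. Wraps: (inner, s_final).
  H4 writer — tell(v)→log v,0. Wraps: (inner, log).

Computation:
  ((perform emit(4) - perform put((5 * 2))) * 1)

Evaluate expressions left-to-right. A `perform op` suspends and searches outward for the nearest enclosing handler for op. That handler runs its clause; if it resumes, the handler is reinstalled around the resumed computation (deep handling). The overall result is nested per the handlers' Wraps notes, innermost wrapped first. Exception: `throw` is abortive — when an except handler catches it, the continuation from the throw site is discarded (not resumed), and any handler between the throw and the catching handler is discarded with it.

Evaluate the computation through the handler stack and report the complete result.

Answer: (([4, 0], 10), ())

Working:
emit(4) @ H2 ⇒ out+=4
put(10) @ H3 ⇒ s:=10
H0 returns 0
H1 returns 0
H2 returns [4, 0]
H3 returns ([4, 0], 10)
H4 returns (([4, 0], 10), ())
= (([4, 0], 10), ())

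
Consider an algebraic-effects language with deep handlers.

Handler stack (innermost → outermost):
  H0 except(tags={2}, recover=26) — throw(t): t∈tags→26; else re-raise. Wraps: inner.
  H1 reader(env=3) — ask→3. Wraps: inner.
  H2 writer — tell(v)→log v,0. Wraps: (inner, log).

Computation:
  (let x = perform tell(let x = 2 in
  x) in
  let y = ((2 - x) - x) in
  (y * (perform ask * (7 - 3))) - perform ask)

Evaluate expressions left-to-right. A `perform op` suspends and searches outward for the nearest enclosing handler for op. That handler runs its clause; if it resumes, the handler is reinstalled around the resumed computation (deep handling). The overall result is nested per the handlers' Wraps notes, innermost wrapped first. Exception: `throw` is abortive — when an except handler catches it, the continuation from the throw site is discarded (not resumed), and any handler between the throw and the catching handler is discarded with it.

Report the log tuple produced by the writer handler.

Evaluation trace:
tell(2) @ H2 ⇒ log+=2
ask @ H1 ⇒ 3
ask @ H1 ⇒ 3
H0 returns 21
H1 returns 21
H2 returns (21, (2))
= (21, (2))

Answer: (2)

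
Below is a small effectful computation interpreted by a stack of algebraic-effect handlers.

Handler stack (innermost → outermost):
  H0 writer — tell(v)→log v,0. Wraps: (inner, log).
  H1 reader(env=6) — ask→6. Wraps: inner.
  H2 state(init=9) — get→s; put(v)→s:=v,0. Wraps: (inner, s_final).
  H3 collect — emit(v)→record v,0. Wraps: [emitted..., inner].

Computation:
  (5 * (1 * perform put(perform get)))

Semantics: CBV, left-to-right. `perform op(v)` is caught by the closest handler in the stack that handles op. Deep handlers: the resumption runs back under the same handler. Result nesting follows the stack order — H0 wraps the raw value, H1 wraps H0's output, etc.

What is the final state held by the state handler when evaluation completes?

Answer: 9

Evaluation trace:
get @ H2 ⇒ 9
put(9) @ H2 ⇒ s:=9
H0 returns (0, ())
H1 returns (0, ())
H2 returns ((0, ()), 9)
H3 returns [((0, ()), 9)]
= [((0, ()), 9)]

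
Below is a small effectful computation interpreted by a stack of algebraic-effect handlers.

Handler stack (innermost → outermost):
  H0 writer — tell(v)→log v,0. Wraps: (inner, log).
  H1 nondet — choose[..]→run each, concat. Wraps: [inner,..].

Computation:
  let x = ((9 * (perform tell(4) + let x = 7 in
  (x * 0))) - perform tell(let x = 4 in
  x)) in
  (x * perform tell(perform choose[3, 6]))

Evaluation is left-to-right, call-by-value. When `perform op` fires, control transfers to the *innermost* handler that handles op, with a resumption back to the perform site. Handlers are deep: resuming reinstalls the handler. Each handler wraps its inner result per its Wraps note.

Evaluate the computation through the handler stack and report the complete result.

Working:
tell(4) @ H0 ⇒ log+=4
tell(4) @ H0 ⇒ log+=4
choose[3, 6] @ H1
  branch[0] choose=3:
    tell(3) @ H0 ⇒ log+=3
    H0 returns (0, (4, 4, 3))
    H1 returns [(0, (4, 4, 3))]
  branch[1] choose=6:
    tell(6) @ H0 ⇒ log+=6
    H0 returns (0, (4, 4, 6))
    H1 returns [(0, (4, 4, 6))]
= [(0, (4, 4, 3)), (0, (4, 4, 6))]

Answer: [(0, (4, 4, 3)), (0, (4, 4, 6))]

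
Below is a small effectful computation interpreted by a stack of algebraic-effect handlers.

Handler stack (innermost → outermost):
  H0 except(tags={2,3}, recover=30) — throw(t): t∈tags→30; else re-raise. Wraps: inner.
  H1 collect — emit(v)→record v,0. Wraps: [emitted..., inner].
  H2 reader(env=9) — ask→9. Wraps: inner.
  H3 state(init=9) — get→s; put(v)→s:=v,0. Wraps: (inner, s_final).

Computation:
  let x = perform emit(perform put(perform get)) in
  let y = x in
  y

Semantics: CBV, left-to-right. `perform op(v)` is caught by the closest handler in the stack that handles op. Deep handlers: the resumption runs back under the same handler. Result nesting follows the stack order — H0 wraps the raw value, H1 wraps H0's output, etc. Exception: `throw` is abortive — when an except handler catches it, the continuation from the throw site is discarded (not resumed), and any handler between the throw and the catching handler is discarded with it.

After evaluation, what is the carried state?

Working:
get @ H3 ⇒ 9
put(9) @ H3 ⇒ s:=9
emit(0) @ H1 ⇒ out+=0
H0 returns 0
H1 returns [0, 0]
H2 returns [0, 0]
H3 returns ([0, 0], 9)
= ([0, 0], 9)

Answer: 9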